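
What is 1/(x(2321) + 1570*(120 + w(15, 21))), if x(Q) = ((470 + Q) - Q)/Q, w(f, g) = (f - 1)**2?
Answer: 2321/1151494990 ≈ 2.0156e-6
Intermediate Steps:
w(f, g) = (-1 + f)**2
x(Q) = 470/Q
1/(x(2321) + 1570*(120 + w(15, 21))) = 1/(470/2321 + 1570*(120 + (-1 + 15)**2)) = 1/(470*(1/2321) + 1570*(120 + 14**2)) = 1/(470/2321 + 1570*(120 + 196)) = 1/(470/2321 + 1570*316) = 1/(470/2321 + 496120) = 1/(1151494990/2321) = 2321/1151494990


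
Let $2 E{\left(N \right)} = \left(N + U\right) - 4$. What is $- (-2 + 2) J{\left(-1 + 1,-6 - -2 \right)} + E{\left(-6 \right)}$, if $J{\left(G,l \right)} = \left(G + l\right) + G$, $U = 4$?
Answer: $-3$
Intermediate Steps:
$E{\left(N \right)} = \frac{N}{2}$ ($E{\left(N \right)} = \frac{\left(N + 4\right) - 4}{2} = \frac{\left(4 + N\right) - 4}{2} = \frac{N}{2}$)
$J{\left(G,l \right)} = l + 2 G$
$- (-2 + 2) J{\left(-1 + 1,-6 - -2 \right)} + E{\left(-6 \right)} = - (-2 + 2) \left(\left(-6 - -2\right) + 2 \left(-1 + 1\right)\right) + \frac{1}{2} \left(-6\right) = \left(-1\right) 0 \left(\left(-6 + 2\right) + 2 \cdot 0\right) - 3 = 0 \left(-4 + 0\right) - 3 = 0 \left(-4\right) - 3 = 0 - 3 = -3$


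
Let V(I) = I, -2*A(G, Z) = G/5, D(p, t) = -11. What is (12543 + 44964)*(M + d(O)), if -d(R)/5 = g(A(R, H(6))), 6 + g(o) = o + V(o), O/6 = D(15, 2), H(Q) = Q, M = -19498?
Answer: -1123341738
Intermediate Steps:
O = -66 (O = 6*(-11) = -66)
A(G, Z) = -G/10 (A(G, Z) = -G/(2*5) = -G/10)
g(o) = -6 + 2*o (g(o) = -6 + (o + o) = -6 + 2*o)
d(R) = 30 + R (d(R) = -5*(-6 + 2*(-R/10)) = -5*(-6 - R/5) = 30 + R)
(12543 + 44964)*(M + d(O)) = (12543 + 44964)*(-19498 + (30 - 66)) = 57507*(-19498 - 36) = 57507*(-19534) = -1123341738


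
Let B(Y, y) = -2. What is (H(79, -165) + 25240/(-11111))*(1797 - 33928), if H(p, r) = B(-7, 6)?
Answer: 1525001522/11111 ≈ 1.3725e+5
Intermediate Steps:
H(p, r) = -2
(H(79, -165) + 25240/(-11111))*(1797 - 33928) = (-2 + 25240/(-11111))*(1797 - 33928) = (-2 + 25240*(-1/11111))*(-32131) = (-2 - 25240/11111)*(-32131) = -47462/11111*(-32131) = 1525001522/11111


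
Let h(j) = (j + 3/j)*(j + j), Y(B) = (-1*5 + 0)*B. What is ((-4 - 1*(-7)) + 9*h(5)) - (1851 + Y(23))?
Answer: -1229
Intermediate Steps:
Y(B) = -5*B (Y(B) = (-5 + 0)*B = -5*B)
h(j) = 2*j*(j + 3/j) (h(j) = (j + 3/j)*(2*j) = 2*j*(j + 3/j))
((-4 - 1*(-7)) + 9*h(5)) - (1851 + Y(23)) = ((-4 - 1*(-7)) + 9*(6 + 2*5**2)) - (1851 - 5*23) = ((-4 + 7) + 9*(6 + 2*25)) - (1851 - 115) = (3 + 9*(6 + 50)) - 1*1736 = (3 + 9*56) - 1736 = (3 + 504) - 1736 = 507 - 1736 = -1229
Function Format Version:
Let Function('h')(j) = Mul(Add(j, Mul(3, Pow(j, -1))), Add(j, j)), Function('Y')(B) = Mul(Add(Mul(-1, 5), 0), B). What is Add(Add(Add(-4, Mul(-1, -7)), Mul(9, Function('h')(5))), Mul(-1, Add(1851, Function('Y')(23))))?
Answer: -1229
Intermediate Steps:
Function('Y')(B) = Mul(-5, B) (Function('Y')(B) = Mul(Add(-5, 0), B) = Mul(-5, B))
Function('h')(j) = Mul(2, j, Add(j, Mul(3, Pow(j, -1)))) (Function('h')(j) = Mul(Add(j, Mul(3, Pow(j, -1))), Mul(2, j)) = Mul(2, j, Add(j, Mul(3, Pow(j, -1)))))
Add(Add(Add(-4, Mul(-1, -7)), Mul(9, Function('h')(5))), Mul(-1, Add(1851, Function('Y')(23)))) = Add(Add(Add(-4, Mul(-1, -7)), Mul(9, Add(6, Mul(2, Pow(5, 2))))), Mul(-1, Add(1851, Mul(-5, 23)))) = Add(Add(Add(-4, 7), Mul(9, Add(6, Mul(2, 25)))), Mul(-1, Add(1851, -115))) = Add(Add(3, Mul(9, Add(6, 50))), Mul(-1, 1736)) = Add(Add(3, Mul(9, 56)), -1736) = Add(Add(3, 504), -1736) = Add(507, -1736) = -1229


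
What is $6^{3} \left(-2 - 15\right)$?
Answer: $-3672$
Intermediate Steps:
$6^{3} \left(-2 - 15\right) = 216 \left(-17\right) = -3672$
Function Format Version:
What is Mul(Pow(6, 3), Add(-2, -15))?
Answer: -3672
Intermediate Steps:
Mul(Pow(6, 3), Add(-2, -15)) = Mul(216, -17) = -3672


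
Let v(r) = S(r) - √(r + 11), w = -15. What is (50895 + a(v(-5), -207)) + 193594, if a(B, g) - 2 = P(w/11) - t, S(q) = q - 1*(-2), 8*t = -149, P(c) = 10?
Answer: 1956157/8 ≈ 2.4452e+5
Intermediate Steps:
t = -149/8 (t = (⅛)*(-149) = -149/8 ≈ -18.625)
S(q) = 2 + q (S(q) = q + 2 = 2 + q)
v(r) = 2 + r - √(11 + r) (v(r) = (2 + r) - √(r + 11) = (2 + r) - √(11 + r) = 2 + r - √(11 + r))
a(B, g) = 245/8 (a(B, g) = 2 + (10 - 1*(-149/8)) = 2 + (10 + 149/8) = 2 + 229/8 = 245/8)
(50895 + a(v(-5), -207)) + 193594 = (50895 + 245/8) + 193594 = 407405/8 + 193594 = 1956157/8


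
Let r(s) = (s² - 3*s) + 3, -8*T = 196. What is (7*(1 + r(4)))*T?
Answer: -1372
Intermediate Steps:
T = -49/2 (T = -⅛*196 = -49/2 ≈ -24.500)
r(s) = 3 + s² - 3*s
(7*(1 + r(4)))*T = (7*(1 + (3 + 4² - 3*4)))*(-49/2) = (7*(1 + (3 + 16 - 12)))*(-49/2) = (7*(1 + 7))*(-49/2) = (7*8)*(-49/2) = 56*(-49/2) = -1372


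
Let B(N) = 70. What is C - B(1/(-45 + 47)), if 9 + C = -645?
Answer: -724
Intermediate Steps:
C = -654 (C = -9 - 645 = -654)
C - B(1/(-45 + 47)) = -654 - 1*70 = -654 - 70 = -724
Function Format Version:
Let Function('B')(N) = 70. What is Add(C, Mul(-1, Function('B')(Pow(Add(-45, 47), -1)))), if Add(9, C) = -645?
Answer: -724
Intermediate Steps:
C = -654 (C = Add(-9, -645) = -654)
Add(C, Mul(-1, Function('B')(Pow(Add(-45, 47), -1)))) = Add(-654, Mul(-1, 70)) = Add(-654, -70) = -724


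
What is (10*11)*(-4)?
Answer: -440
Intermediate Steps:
(10*11)*(-4) = 110*(-4) = -440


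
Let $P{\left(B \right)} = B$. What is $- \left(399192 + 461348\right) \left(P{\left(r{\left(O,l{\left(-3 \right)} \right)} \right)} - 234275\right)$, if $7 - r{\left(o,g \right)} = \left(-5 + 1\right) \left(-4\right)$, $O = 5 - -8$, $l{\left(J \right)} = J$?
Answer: $201610753360$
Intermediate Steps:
$O = 13$ ($O = 5 + 8 = 13$)
$r{\left(o,g \right)} = -9$ ($r{\left(o,g \right)} = 7 - \left(-5 + 1\right) \left(-4\right) = 7 - \left(-4\right) \left(-4\right) = 7 - 16 = -9$)
$- \left(399192 + 461348\right) \left(P{\left(r{\left(O,l{\left(-3 \right)} \right)} \right)} - 234275\right) = - \left(399192 + 461348\right) \left(-9 - 234275\right) = - 860540 \left(-234284\right) = \left(-1\right) \left(-201610753360\right) = 201610753360$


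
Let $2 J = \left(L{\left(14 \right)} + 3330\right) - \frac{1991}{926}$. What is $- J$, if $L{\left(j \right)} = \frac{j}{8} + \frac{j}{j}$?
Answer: $- \frac{6168271}{3704} \approx -1665.3$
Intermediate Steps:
$L{\left(j \right)} = 1 + \frac{j}{8}$ ($L{\left(j \right)} = j \frac{1}{8} + 1 = \frac{j}{8} + 1 = 1 + \frac{j}{8}$)
$J = \frac{6168271}{3704}$ ($J = \frac{\left(\left(1 + \frac{1}{8} \cdot 14\right) + 3330\right) - \frac{1991}{926}}{2} = \frac{\left(\left(1 + \frac{7}{4}\right) + 3330\right) - \frac{1991}{926}}{2} = \frac{\left(\frac{11}{4} + 3330\right) - \frac{1991}{926}}{2} = \frac{\frac{13331}{4} - \frac{1991}{926}}{2} = \frac{1}{2} \cdot \frac{6168271}{1852} = \frac{6168271}{3704} \approx 1665.3$)
$- J = \left(-1\right) \frac{6168271}{3704} = - \frac{6168271}{3704}$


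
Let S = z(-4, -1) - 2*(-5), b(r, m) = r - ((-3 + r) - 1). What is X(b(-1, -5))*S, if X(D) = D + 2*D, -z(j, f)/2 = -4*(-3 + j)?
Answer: -552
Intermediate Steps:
z(j, f) = -24 + 8*j (z(j, f) = -(-8)*(-3 + j) = -2*(12 - 4*j) = -24 + 8*j)
b(r, m) = 4 (b(r, m) = r - (-4 + r) = r + (4 - r) = 4)
S = -46 (S = (-24 + 8*(-4)) - 2*(-5) = (-24 - 32) + 10 = -56 + 10 = -46)
X(D) = 3*D
X(b(-1, -5))*S = (3*4)*(-46) = 12*(-46) = -552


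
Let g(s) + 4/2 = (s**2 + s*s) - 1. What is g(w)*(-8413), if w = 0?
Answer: 25239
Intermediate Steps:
g(s) = -3 + 2*s**2 (g(s) = -2 + ((s**2 + s*s) - 1) = -2 + ((s**2 + s**2) - 1) = -2 + (2*s**2 - 1) = -2 + (-1 + 2*s**2) = -3 + 2*s**2)
g(w)*(-8413) = (-3 + 2*0**2)*(-8413) = (-3 + 2*0)*(-8413) = (-3 + 0)*(-8413) = -3*(-8413) = 25239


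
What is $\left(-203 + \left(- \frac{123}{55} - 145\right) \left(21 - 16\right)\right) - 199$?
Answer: $- \frac{12520}{11} \approx -1138.2$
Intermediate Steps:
$\left(-203 + \left(- \frac{123}{55} - 145\right) \left(21 - 16\right)\right) - 199 = \left(-203 + \left(\left(-123\right) \frac{1}{55} - 145\right) 5\right) - 199 = \left(-203 + \left(- \frac{123}{55} - 145\right) 5\right) - 199 = \left(-203 - \frac{8098}{11}\right) - 199 = - \frac{10331}{11} - 199 = - \frac{12520}{11}$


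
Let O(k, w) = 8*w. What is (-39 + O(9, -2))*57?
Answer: -3135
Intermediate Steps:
(-39 + O(9, -2))*57 = (-39 + 8*(-2))*57 = (-39 - 16)*57 = -55*57 = -3135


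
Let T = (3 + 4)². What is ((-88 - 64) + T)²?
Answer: 10609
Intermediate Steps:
T = 49 (T = 7² = 49)
((-88 - 64) + T)² = ((-88 - 64) + 49)² = (-152 + 49)² = (-103)² = 10609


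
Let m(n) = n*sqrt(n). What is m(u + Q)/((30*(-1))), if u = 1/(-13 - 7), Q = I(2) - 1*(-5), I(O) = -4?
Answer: -19*sqrt(95)/6000 ≈ -0.030865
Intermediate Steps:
Q = 1 (Q = -4 - 1*(-5) = -4 + 5 = 1)
u = -1/20 (u = 1/(-20) = -1/20 ≈ -0.050000)
m(n) = n**(3/2)
m(u + Q)/((30*(-1))) = (-1/20 + 1)**(3/2)/((30*(-1))) = (19/20)**(3/2)/(-30) = (19*sqrt(95)/200)*(-1/30) = -19*sqrt(95)/6000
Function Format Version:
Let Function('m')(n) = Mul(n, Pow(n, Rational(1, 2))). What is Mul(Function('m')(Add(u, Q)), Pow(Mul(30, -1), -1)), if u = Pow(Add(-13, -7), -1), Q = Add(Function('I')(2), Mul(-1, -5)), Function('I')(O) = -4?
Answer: Mul(Rational(-19, 6000), Pow(95, Rational(1, 2))) ≈ -0.030865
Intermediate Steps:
Q = 1 (Q = Add(-4, Mul(-1, -5)) = Add(-4, 5) = 1)
u = Rational(-1, 20) (u = Pow(-20, -1) = Rational(-1, 20) ≈ -0.050000)
Function('m')(n) = Pow(n, Rational(3, 2))
Mul(Function('m')(Add(u, Q)), Pow(Mul(30, -1), -1)) = Mul(Pow(Add(Rational(-1, 20), 1), Rational(3, 2)), Pow(Mul(30, -1), -1)) = Mul(Pow(Rational(19, 20), Rational(3, 2)), Pow(-30, -1)) = Mul(Mul(Rational(19, 200), Pow(95, Rational(1, 2))), Rational(-1, 30)) = Mul(Rational(-19, 6000), Pow(95, Rational(1, 2)))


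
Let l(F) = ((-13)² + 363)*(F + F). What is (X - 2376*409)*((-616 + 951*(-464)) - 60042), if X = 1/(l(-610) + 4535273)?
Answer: 1895548109768967662/3886233 ≈ 4.8776e+11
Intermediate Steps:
l(F) = 1064*F (l(F) = (169 + 363)*(2*F) = 532*(2*F) = 1064*F)
X = 1/3886233 (X = 1/(1064*(-610) + 4535273) = 1/(-649040 + 4535273) = 1/3886233 ≈ 2.5732e-7)
(X - 2376*409)*((-616 + 951*(-464)) - 60042) = (1/3886233 - 2376*409)*((-616 + 951*(-464)) - 60042) = (1/3886233 - 971784)*((-616 - 441264) - 60042) = -3776579049671*(-441880 - 60042)/3886233 = -3776579049671/3886233*(-501922) = 1895548109768967662/3886233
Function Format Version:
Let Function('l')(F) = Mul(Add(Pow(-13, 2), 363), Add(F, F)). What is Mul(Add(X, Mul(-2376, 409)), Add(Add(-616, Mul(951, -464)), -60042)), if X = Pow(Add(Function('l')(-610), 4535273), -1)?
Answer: Rational(1895548109768967662, 3886233) ≈ 4.8776e+11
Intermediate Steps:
Function('l')(F) = Mul(1064, F) (Function('l')(F) = Mul(Add(169, 363), Mul(2, F)) = Mul(532, Mul(2, F)) = Mul(1064, F))
X = Rational(1, 3886233) (X = Pow(Add(Mul(1064, -610), 4535273), -1) = Pow(Add(-649040, 4535273), -1) = Pow(3886233, -1) = Rational(1, 3886233) ≈ 2.5732e-7)
Mul(Add(X, Mul(-2376, 409)), Add(Add(-616, Mul(951, -464)), -60042)) = Mul(Add(Rational(1, 3886233), Mul(-2376, 409)), Add(Add(-616, Mul(951, -464)), -60042)) = Mul(Add(Rational(1, 3886233), -971784), Add(Add(-616, -441264), -60042)) = Mul(Rational(-3776579049671, 3886233), Add(-441880, -60042)) = Mul(Rational(-3776579049671, 3886233), -501922) = Rational(1895548109768967662, 3886233)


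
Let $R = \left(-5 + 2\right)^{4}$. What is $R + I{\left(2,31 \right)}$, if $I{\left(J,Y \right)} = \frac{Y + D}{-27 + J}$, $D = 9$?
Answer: $\frac{397}{5} \approx 79.4$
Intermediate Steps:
$R = 81$ ($R = \left(-3\right)^{4} = 81$)
$I{\left(J,Y \right)} = \frac{9 + Y}{-27 + J}$ ($I{\left(J,Y \right)} = \frac{Y + 9}{-27 + J} = \frac{9 + Y}{-27 + J}$)
$R + I{\left(2,31 \right)} = 81 + \frac{9 + 31}{-27 + 2} = 81 + \frac{1}{-25} \cdot 40 = 81 - \frac{8}{5} = \frac{397}{5}$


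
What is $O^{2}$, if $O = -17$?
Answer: $289$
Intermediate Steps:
$O^{2} = \left(-17\right)^{2} = 289$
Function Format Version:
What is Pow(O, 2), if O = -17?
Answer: 289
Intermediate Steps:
Pow(O, 2) = Pow(-17, 2) = 289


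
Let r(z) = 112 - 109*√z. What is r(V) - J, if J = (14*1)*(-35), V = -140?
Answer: 602 - 218*I*√35 ≈ 602.0 - 1289.7*I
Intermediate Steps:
J = -490 (J = 14*(-35) = -490)
r(z) = 112 - 109*√z
r(V) - J = (112 - 218*I*√35) - 1*(-490) = (112 - 218*I*√35) + 490 = 602 - 218*I*√35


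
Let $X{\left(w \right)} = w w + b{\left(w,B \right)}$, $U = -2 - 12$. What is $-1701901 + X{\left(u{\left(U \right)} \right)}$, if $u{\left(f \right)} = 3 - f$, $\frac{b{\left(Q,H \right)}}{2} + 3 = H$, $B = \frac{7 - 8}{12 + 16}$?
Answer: $- \frac{23822653}{14} \approx -1.7016 \cdot 10^{6}$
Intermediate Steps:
$B = - \frac{1}{28} \approx -0.035714$
$b{\left(Q,H \right)} = -6 + 2 H$
$U = -14$ ($U = -2 - 12 = -14$)
$X{\left(w \right)} = - \frac{85}{14} + w^{2}$ ($X{\left(w \right)} = w w + \left(-6 + 2 \left(- \frac{1}{28}\right)\right) = w^{2} - \frac{85}{14} = - \frac{85}{14} + w^{2}$)
$-1701901 + X{\left(u{\left(U \right)} \right)} = -1701901 - \left(\frac{85}{14} - \left(3 - -14\right)^{2}\right) = -1701901 - \left(\frac{85}{14} - \left(3 + 14\right)^{2}\right) = -1701901 - \left(\frac{85}{14} - 17^{2}\right) = -1701901 + \left(- \frac{85}{14} + 289\right) = -1701901 + \frac{3961}{14} = - \frac{23822653}{14}$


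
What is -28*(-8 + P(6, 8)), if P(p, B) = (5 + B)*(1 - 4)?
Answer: 1316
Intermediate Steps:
P(p, B) = -15 - 3*B (P(p, B) = (5 + B)*(-3) = -15 - 3*B)
-28*(-8 + P(6, 8)) = -28*(-8 + (-15 - 3*8)) = -28*(-8 + (-15 - 24)) = -28*(-8 - 39) = -28*(-47) = 1316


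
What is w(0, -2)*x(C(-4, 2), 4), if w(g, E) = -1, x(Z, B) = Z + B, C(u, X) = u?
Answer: 0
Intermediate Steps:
x(Z, B) = B + Z
w(0, -2)*x(C(-4, 2), 4) = -(4 - 4) = -1*0 = 0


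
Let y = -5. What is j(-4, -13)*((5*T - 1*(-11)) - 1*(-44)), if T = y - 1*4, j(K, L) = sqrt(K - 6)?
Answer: 10*I*sqrt(10) ≈ 31.623*I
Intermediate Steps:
j(K, L) = sqrt(-6 + K)
T = -9 (T = -5 - 1*4 = -5 - 4 = -9)
j(-4, -13)*((5*T - 1*(-11)) - 1*(-44)) = sqrt(-6 - 4)*((5*(-9) - 1*(-11)) - 1*(-44)) = sqrt(-10)*((-45 + 11) + 44) = (I*sqrt(10))*(-34 + 44) = (I*sqrt(10))*10 = 10*I*sqrt(10)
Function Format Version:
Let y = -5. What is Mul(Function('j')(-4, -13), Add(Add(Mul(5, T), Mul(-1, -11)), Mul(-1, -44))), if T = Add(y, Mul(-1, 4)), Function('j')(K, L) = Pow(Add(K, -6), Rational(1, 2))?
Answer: Mul(10, I, Pow(10, Rational(1, 2))) ≈ Mul(31.623, I)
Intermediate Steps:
Function('j')(K, L) = Pow(Add(-6, K), Rational(1, 2))
T = -9 (T = Add(-5, Mul(-1, 4)) = Add(-5, -4) = -9)
Mul(Function('j')(-4, -13), Add(Add(Mul(5, T), Mul(-1, -11)), Mul(-1, -44))) = Mul(Pow(Add(-6, -4), Rational(1, 2)), Add(Add(Mul(5, -9), Mul(-1, -11)), Mul(-1, -44))) = Mul(Pow(-10, Rational(1, 2)), Add(Add(-45, 11), 44)) = Mul(Mul(I, Pow(10, Rational(1, 2))), Add(-34, 44)) = Mul(Mul(I, Pow(10, Rational(1, 2))), 10) = Mul(10, I, Pow(10, Rational(1, 2)))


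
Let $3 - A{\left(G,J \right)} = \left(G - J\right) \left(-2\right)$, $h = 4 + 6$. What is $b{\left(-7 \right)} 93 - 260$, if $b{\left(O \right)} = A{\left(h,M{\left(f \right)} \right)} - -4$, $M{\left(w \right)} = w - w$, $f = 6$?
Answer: $2251$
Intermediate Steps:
$M{\left(w \right)} = 0$
$h = 10$
$A{\left(G,J \right)} = 3 - 2 J + 2 G$ ($A{\left(G,J \right)} = 3 - \left(G - J\right) \left(-2\right) = 3 - \left(- 2 G + 2 J\right) = 3 + \left(- 2 J + 2 G\right) = 3 - 2 J + 2 G$)
$b{\left(O \right)} = 27$ ($b{\left(O \right)} = \left(3 - 0 + 2 \cdot 10\right) - -4 = \left(3 + 0 + 20\right) + 4 = 23 + 4 = 27$)
$b{\left(-7 \right)} 93 - 260 = 27 \cdot 93 - 260 = 2511 - 260 = 2251$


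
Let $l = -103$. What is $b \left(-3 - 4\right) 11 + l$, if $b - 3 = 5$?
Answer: $-719$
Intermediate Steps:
$b = 8$ ($b = 3 + 5 = 8$)
$b \left(-3 - 4\right) 11 + l = 8 \left(-3 - 4\right) 11 - 103 = 8 \left(-7\right) 11 - 103 = \left(-56\right) 11 - 103 = -616 - 103 = -719$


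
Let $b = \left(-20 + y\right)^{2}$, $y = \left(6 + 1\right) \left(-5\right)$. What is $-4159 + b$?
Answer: $-1134$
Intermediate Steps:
$y = -35$ ($y = 7 \left(-5\right) = -35$)
$b = 3025$ ($b = \left(-20 - 35\right)^{2} = \left(-55\right)^{2} = 3025$)
$-4159 + b = -4159 + 3025 = -1134$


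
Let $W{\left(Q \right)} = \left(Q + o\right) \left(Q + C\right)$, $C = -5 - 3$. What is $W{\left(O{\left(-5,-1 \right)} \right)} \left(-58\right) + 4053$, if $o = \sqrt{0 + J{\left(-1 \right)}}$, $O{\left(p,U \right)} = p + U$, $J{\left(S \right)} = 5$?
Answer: $-819 + 812 \sqrt{5} \approx 996.69$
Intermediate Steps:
$O{\left(p,U \right)} = U + p$
$C = -8$
$o = \sqrt{5}$ ($o = \sqrt{0 + 5} = \sqrt{5} \approx 2.2361$)
$W{\left(Q \right)} = \left(-8 + Q\right) \left(Q + \sqrt{5}\right)$ ($W{\left(Q \right)} = \left(Q + \sqrt{5}\right) \left(Q - 8\right) = \left(Q + \sqrt{5}\right) \left(-8 + Q\right) = \left(-8 + Q\right) \left(Q + \sqrt{5}\right)$)
$W{\left(O{\left(-5,-1 \right)} \right)} \left(-58\right) + 4053 = \left(\left(-1 - 5\right)^{2} - 8 \left(-1 - 5\right) - 8 \sqrt{5} + \left(-1 - 5\right) \sqrt{5}\right) \left(-58\right) + 4053 = \left(\left(-6\right)^{2} - -48 - 8 \sqrt{5} - 6 \sqrt{5}\right) \left(-58\right) + 4053 = \left(36 + 48 - 8 \sqrt{5} - 6 \sqrt{5}\right) \left(-58\right) + 4053 = \left(84 - 14 \sqrt{5}\right) \left(-58\right) + 4053 = \left(-4872 + 812 \sqrt{5}\right) + 4053 = -819 + 812 \sqrt{5}$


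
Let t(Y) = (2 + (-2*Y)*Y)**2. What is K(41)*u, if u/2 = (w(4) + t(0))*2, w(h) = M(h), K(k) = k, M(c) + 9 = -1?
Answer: -984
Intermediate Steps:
M(c) = -10 (M(c) = -9 - 1 = -10)
w(h) = -10
t(Y) = (2 - 2*Y**2)**2
u = -24 (u = 2*((-10 + 4*(-1 + 0**2)**2)*2) = 2*((-10 + 4*(-1 + 0)**2)*2) = 2*((-10 + 4*(-1)**2)*2) = 2*((-10 + 4*1)*2) = 2*((-10 + 4)*2) = 2*(-6*2) = 2*(-12) = -24)
K(41)*u = 41*(-24) = -984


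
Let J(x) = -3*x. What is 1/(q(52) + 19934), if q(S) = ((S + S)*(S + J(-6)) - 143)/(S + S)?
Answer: 8/160021 ≈ 4.9993e-5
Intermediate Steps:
q(S) = (-143 + 2*S*(18 + S))/(2*S) (q(S) = ((S + S)*(S - 3*(-6)) - 143)/(S + S) = ((2*S)*(S + 18) - 143)/((2*S)) = ((2*S)*(18 + S) - 143)*(1/(2*S)) = (2*S*(18 + S) - 143)*(1/(2*S)) = (-143 + 2*S*(18 + S))*(1/(2*S)) = (-143 + 2*S*(18 + S))/(2*S))
1/(q(52) + 19934) = 1/((18 + 52 - 143/2/52) + 19934) = 1/((18 + 52 - 143/2*1/52) + 19934) = 1/((18 + 52 - 11/8) + 19934) = 1/(549/8 + 19934) = 1/(160021/8) = 8/160021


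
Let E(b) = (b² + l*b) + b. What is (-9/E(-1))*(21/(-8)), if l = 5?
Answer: -189/40 ≈ -4.7250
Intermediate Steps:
E(b) = b² + 6*b (E(b) = (b² + 5*b) + b = b² + 6*b)
(-9/E(-1))*(21/(-8)) = (-9*(-1/(6 - 1)))*(21/(-8)) = (-9/((-1*5)))*(21*(-⅛)) = -9/(-5)*(-21/8) = -9*(-⅕)*(-21/8) = (9/5)*(-21/8) = -189/40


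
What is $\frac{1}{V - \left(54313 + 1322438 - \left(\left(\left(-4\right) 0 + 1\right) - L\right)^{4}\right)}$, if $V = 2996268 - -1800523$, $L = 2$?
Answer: $\frac{1}{3420041} \approx 2.9239 \cdot 10^{-7}$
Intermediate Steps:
$V = 4796791$ ($V = 2996268 + 1800523 = 4796791$)
$\frac{1}{V - \left(54313 + 1322438 - \left(\left(\left(-4\right) 0 + 1\right) - L\right)^{4}\right)} = \frac{1}{4796791 - \left(54313 + 1322438 - \left(\left(\left(-4\right) 0 + 1\right) - 2\right)^{4}\right)} = \frac{1}{4796791 + \left(\left(\left(0 + 1\right) - 2\right)^{4} - \left(54313 + 1322438\right)\right)} = \frac{1}{4796791 + \left(\left(1 - 2\right)^{4} - 1376751\right)} = \frac{1}{4796791 - \left(1376751 - \left(-1\right)^{4}\right)} = \frac{1}{4796791 + \left(1 - 1376751\right)} = \frac{1}{4796791 - 1376750} = \frac{1}{3420041}$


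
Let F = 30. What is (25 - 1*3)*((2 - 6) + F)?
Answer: 572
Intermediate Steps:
(25 - 1*3)*((2 - 6) + F) = (25 - 1*3)*((2 - 6) + 30) = (25 - 3)*(-4 + 30) = 22*26 = 572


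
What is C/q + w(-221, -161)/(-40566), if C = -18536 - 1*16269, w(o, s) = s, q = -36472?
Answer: 708885811/739761576 ≈ 0.95826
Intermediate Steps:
C = -34805 (C = -18536 - 16269 = -34805)
C/q + w(-221, -161)/(-40566) = -34805/(-36472) - 161/(-40566) = -34805*(-1/36472) - 161*(-1/40566) = 34805/36472 + 161/40566 = 708885811/739761576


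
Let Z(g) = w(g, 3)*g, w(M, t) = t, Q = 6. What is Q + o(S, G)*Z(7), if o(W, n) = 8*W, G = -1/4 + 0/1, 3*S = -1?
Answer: -50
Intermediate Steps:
S = -⅓ (S = (⅓)*(-1) = -⅓ ≈ -0.33333)
G = -¼ (G = -1*¼ + 0*1 = -¼ + 0 = -¼ ≈ -0.25000)
Z(g) = 3*g
Q + o(S, G)*Z(7) = 6 + (8*(-⅓))*(3*7) = 6 - 8/3*21 = 6 - 56 = -50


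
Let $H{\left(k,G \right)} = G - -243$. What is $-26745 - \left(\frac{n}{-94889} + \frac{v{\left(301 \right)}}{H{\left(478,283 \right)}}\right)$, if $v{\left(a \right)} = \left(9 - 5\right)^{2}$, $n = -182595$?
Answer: $- \frac{667491839812}{24955807} \approx -26747.0$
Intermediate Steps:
$H{\left(k,G \right)} = 243 + G$ ($H{\left(k,G \right)} = G + 243 = 243 + G$)
$v{\left(a \right)} = 16$ ($v{\left(a \right)} = 4^{2} = 16$)
$-26745 - \left(\frac{n}{-94889} + \frac{v{\left(301 \right)}}{H{\left(478,283 \right)}}\right) = -26745 - \left(- \frac{182595}{-94889} + \frac{16}{243 + 283}\right) = -26745 - \left(\left(-182595\right) \left(- \frac{1}{94889}\right) + \frac{16}{526}\right) = -26745 - \left(\frac{182595}{94889} + 16 \cdot \frac{1}{526}\right) = -26745 - \left(\frac{182595}{94889} + \frac{8}{263}\right) = -26745 - \frac{48781597}{24955807} = - \frac{667491839812}{24955807}$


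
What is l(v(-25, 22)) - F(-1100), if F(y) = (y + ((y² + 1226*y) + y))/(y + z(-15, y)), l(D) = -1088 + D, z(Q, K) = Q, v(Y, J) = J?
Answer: -265878/223 ≈ -1192.3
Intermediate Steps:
F(y) = (y² + 1228*y)/(-15 + y) (F(y) = (y + ((y² + 1226*y) + y))/(y - 15) = (y + (y² + 1227*y))/(-15 + y) = (y² + 1228*y)/(-15 + y))
l(v(-25, 22)) - F(-1100) = (-1088 + 22) - (-1100)*(1228 - 1100)/(-15 - 1100) = -1066 - (-1100)*128/(-1115) = -1066 - (-1100)*(-1)*128/1115 = -1066 - 1*28160/223 = -1066 - 28160/223 = -265878/223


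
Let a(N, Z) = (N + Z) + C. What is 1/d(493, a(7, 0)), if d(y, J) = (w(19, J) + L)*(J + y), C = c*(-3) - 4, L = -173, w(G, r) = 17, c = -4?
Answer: -1/79248 ≈ -1.2619e-5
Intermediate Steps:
C = 8 (C = -4*(-3) - 4 = 12 - 4 = 8)
a(N, Z) = 8 + N + Z (a(N, Z) = (N + Z) + 8 = 8 + N + Z)
d(y, J) = -156*J - 156*y (d(y, J) = (17 - 173)*(J + y) = -156*(J + y) = -156*J - 156*y)
1/d(493, a(7, 0)) = 1/(-156*(8 + 7 + 0) - 156*493) = 1/(-156*15 - 76908) = 1/(-2340 - 76908) = 1/(-79248) = -1/79248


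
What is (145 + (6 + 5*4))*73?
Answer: 12483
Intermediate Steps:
(145 + (6 + 5*4))*73 = (145 + (6 + 20))*73 = (145 + 26)*73 = 171*73 = 12483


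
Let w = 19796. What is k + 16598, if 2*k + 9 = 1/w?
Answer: 656969853/39592 ≈ 16594.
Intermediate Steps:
k = -178163/39592 (k = -9/2 + (½)/19796 = -9/2 + (½)*(1/19796) = -9/2 + 1/39592 = -178163/39592 ≈ -4.5000)
k + 16598 = -178163/39592 + 16598 = 656969853/39592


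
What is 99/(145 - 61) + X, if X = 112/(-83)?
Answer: -397/2324 ≈ -0.17083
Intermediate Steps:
X = -112/83 (X = 112*(-1/83) = -112/83 ≈ -1.3494)
99/(145 - 61) + X = 99/(145 - 61) - 112/83 = 99/84 - 112/83 = (1/84)*99 - 112/83 = 33/28 - 112/83 = -397/2324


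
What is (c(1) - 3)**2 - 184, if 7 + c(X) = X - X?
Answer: -84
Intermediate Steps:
c(X) = -7 (c(X) = -7 + (X - X) = -7 + 0 = -7)
(c(1) - 3)**2 - 184 = (-7 - 3)**2 - 184 = (-10)**2 - 184 = 100 - 184 = -84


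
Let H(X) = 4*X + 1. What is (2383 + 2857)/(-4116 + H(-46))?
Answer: -5240/4299 ≈ -1.2189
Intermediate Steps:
H(X) = 1 + 4*X
(2383 + 2857)/(-4116 + H(-46)) = (2383 + 2857)/(-4116 + (1 + 4*(-46))) = 5240/(-4116 + (1 - 184)) = 5240/(-4116 - 183) = 5240/(-4299) = 5240*(-1/4299) = -5240/4299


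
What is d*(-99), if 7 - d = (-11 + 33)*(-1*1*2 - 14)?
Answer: -35541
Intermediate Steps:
d = 359 (d = 7 - (-11 + 33)*(-1*1*2 - 14) = 7 - 22*(-1*2 - 14) = 7 - 22*(-2 - 14) = 7 - 22*(-16) = 7 - 1*(-352) = 7 + 352 = 359)
d*(-99) = 359*(-99) = -35541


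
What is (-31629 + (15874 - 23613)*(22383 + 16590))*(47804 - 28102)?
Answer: -5942983704552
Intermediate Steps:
(-31629 + (15874 - 23613)*(22383 + 16590))*(47804 - 28102) = (-31629 - 7739*38973)*19702 = (-31629 - 301612047)*19702 = -301643676*19702 = -5942983704552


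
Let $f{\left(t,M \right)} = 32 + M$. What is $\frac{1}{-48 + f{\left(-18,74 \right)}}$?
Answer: $\frac{1}{58} \approx 0.017241$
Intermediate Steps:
$\frac{1}{-48 + f{\left(-18,74 \right)}} = \frac{1}{-48 + \left(32 + 74\right)} = \frac{1}{-48 + 106} = \frac{1}{58}$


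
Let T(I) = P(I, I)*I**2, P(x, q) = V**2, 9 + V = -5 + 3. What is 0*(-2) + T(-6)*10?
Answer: 43560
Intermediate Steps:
V = -11 (V = -9 + (-5 + 3) = -9 - 2 = -11)
P(x, q) = 121 (P(x, q) = (-11)**2 = 121)
T(I) = 121*I**2
0*(-2) + T(-6)*10 = 0*(-2) + (121*(-6)**2)*10 = 0 + (121*36)*10 = 0 + 4356*10 = 0 + 43560 = 43560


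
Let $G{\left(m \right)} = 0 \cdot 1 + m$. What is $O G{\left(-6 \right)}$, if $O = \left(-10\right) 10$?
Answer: $600$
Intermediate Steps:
$G{\left(m \right)} = m$ ($G{\left(m \right)} = 0 + m = m$)
$O = -100$
$O G{\left(-6 \right)} = \left(-100\right) \left(-6\right) = 600$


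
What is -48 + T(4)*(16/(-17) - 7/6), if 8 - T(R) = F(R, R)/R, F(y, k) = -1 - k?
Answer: -27539/408 ≈ -67.498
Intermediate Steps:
T(R) = 8 - (-1 - R)/R
-48 + T(4)*(16/(-17) - 7/6) = -48 + (9 + 1/4)*(16/(-17) - 7/6) = -48 + (9 + 1/4)*(16*(-1/17) - 7*1/6) = -48 + 37*(-16/17 - 7/6)/4 = -48 + (37/4)*(-215/102) = -48 - 7955/408 = -27539/408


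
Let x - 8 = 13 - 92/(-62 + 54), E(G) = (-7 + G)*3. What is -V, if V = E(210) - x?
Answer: -1153/2 ≈ -576.50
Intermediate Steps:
E(G) = -21 + 3*G
x = 65/2 (x = 8 + (13 - 92/(-62 + 54)) = 8 + (13 - 92/(-8)) = 8 + (13 - ⅛*(-92)) = 8 + (13 + 23/2) = 8 + 49/2 = 65/2 ≈ 32.500)
V = 1153/2 (V = (-21 + 3*210) - 1*65/2 = (-21 + 630) - 65/2 = 609 - 65/2 = 1153/2 ≈ 576.50)
-V = -1*1153/2 = -1153/2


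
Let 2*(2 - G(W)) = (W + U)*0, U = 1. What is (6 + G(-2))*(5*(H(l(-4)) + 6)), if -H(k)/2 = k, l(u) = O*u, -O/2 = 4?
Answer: -2320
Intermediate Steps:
O = -8 (O = -2*4 = -8)
l(u) = -8*u
H(k) = -2*k
G(W) = 2 (G(W) = 2 - (W + 1)*0/2 = 2 - (1 + W)*0/2 = 2 - ½*0 = 2 + 0 = 2)
(6 + G(-2))*(5*(H(l(-4)) + 6)) = (6 + 2)*(5*(-(-16)*(-4) + 6)) = 8*(5*(-2*32 + 6)) = 8*(5*(-64 + 6)) = 8*(5*(-58)) = 8*(-290) = -2320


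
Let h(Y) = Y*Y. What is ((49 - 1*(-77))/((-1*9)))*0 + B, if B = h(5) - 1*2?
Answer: 23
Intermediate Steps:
h(Y) = Y²
B = 23 (B = 5² - 1*2 = 25 - 2 = 23)
((49 - 1*(-77))/((-1*9)))*0 + B = ((49 - 1*(-77))/((-1*9)))*0 + 23 = ((49 + 77)/(-9))*0 + 23 = (126*(-⅑))*0 + 23 = -14*0 + 23 = 0 + 23 = 23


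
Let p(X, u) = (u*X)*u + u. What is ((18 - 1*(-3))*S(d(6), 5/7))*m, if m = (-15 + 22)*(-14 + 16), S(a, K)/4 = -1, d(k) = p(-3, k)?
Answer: -1176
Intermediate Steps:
p(X, u) = u + X*u² (p(X, u) = (X*u)*u + u = X*u² + u = u + X*u²)
d(k) = k*(1 - 3*k)
S(a, K) = -4 (S(a, K) = 4*(-1) = -4)
m = 14 (m = 7*2 = 14)
((18 - 1*(-3))*S(d(6), 5/7))*m = ((18 - 1*(-3))*(-4))*14 = ((18 + 3)*(-4))*14 = (21*(-4))*14 = -84*14 = -1176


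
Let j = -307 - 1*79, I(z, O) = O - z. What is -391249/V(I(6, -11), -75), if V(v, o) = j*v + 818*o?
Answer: 391249/54788 ≈ 7.1411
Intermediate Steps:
j = -386 (j = -307 - 79 = -386)
V(v, o) = -386*v + 818*o
-391249/V(I(6, -11), -75) = -391249/(-386*(-11 - 1*6) + 818*(-75)) = -391249/(-386*(-11 - 6) - 61350) = -391249/(-386*(-17) - 61350) = -391249/(6562 - 61350) = -391249/(-54788) = -391249*(-1/54788) = 391249/54788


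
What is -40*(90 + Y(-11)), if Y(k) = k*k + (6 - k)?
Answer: -9120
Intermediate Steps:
Y(k) = 6 + k**2 - k (Y(k) = k**2 + (6 - k) = 6 + k**2 - k)
-40*(90 + Y(-11)) = -40*(90 + (6 + (-11)**2 - 1*(-11))) = -40*(90 + (6 + 121 + 11)) = -40*(90 + 138) = -40*228 = -9120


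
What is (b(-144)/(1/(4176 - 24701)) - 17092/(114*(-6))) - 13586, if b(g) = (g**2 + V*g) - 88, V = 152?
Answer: 4349802067/171 ≈ 2.5437e+7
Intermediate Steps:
b(g) = -88 + g**2 + 152*g (b(g) = (g**2 + 152*g) - 88 = -88 + g**2 + 152*g)
(b(-144)/(1/(4176 - 24701)) - 17092/(114*(-6))) - 13586 = ((-88 + (-144)**2 + 152*(-144))/(1/(4176 - 24701)) - 17092/(114*(-6))) - 13586 = ((-88 + 20736 - 21888)/(1/(-20525)) - 17092/(-684)) - 13586 = (-1240/(-1/20525) - 17092*(-1/684)) - 13586 = (-1240*(-20525) + 4273/171) - 13586 = (25451000 + 4273/171) - 13586 = 4352125273/171 - 13586 = 4349802067/171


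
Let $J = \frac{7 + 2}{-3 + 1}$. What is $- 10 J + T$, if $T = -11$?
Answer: $34$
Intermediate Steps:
$J = - \frac{9}{2}$ ($J = \frac{9}{-2} = 9 \left(- \frac{1}{2}\right) = - \frac{9}{2} \approx -4.5$)
$- 10 J + T = \left(-10\right) \left(- \frac{9}{2}\right) - 11 = 45 - 11 = 34$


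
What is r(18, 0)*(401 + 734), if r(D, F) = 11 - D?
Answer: -7945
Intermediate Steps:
r(18, 0)*(401 + 734) = (11 - 1*18)*(401 + 734) = (11 - 18)*1135 = -7*1135 = -7945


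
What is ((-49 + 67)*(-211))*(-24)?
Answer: 91152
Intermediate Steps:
((-49 + 67)*(-211))*(-24) = (18*(-211))*(-24) = -3798*(-24) = 91152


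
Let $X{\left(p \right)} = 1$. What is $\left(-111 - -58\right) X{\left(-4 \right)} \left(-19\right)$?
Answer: $1007$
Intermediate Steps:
$\left(-111 - -58\right) X{\left(-4 \right)} \left(-19\right) = \left(-111 - -58\right) 1 \left(-19\right) = \left(-111 + 58\right) 1 \left(-19\right) = \left(-53\right) 1 \left(-19\right) = \left(-53\right) \left(-19\right) = 1007$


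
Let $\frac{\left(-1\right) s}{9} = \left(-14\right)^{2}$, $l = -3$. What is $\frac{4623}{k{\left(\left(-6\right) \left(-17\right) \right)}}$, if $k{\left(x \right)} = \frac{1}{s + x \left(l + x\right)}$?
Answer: $38528082$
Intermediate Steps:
$s = -1764$ ($s = - 9 \left(-14\right)^{2} = \left(-9\right) 196 = -1764$)
$k{\left(x \right)} = \frac{1}{-1764 + x \left(-3 + x\right)}$
$\frac{4623}{k{\left(\left(-6\right) \left(-17\right) \right)}} = \frac{4623}{\frac{1}{-1764 + \left(\left(-6\right) \left(-17\right)\right)^{2} - 3 \left(\left(-6\right) \left(-17\right)\right)}} = \frac{4623}{\frac{1}{-1764 + 102^{2} - 306}} = \frac{4623}{\frac{1}{-1764 + 10404 - 306}} = \frac{4623}{\frac{1}{8334}} = 4623 \frac{1}{\frac{1}{8334}} = 4623 \cdot 8334 = 38528082$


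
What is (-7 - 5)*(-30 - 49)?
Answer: 948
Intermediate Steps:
(-7 - 5)*(-30 - 49) = -12*(-79) = 948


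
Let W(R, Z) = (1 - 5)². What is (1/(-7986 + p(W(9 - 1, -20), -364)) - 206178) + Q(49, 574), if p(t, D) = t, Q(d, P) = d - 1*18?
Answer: -1642991591/7970 ≈ -2.0615e+5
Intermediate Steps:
Q(d, P) = -18 + d (Q(d, P) = d - 18 = -18 + d)
W(R, Z) = 16 (W(R, Z) = (-4)² = 16)
(1/(-7986 + p(W(9 - 1, -20), -364)) - 206178) + Q(49, 574) = (1/(-7986 + 16) - 206178) + (-18 + 49) = (1/(-7970) - 206178) + 31 = (-1/7970 - 206178) + 31 = -1643238661/7970 + 31 = -1642991591/7970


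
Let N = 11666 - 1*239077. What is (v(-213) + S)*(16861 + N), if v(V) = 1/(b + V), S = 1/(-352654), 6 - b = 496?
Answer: 37199658175/123957881 ≈ 300.10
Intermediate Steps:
b = -490 (b = 6 - 1*496 = 6 - 496 = -490)
S = -1/352654 ≈ -2.8356e-6
N = -227411 (N = 11666 - 239077 = -227411)
v(V) = 1/(-490 + V)
(v(-213) + S)*(16861 + N) = (1/(-490 - 213) - 1/352654)*(16861 - 227411) = (1/(-703) - 1/352654)*(-210550) = (-1/703 - 1/352654)*(-210550) = -353357/247915762*(-210550) = 37199658175/123957881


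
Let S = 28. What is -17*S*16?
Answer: -7616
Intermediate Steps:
-17*S*16 = -17*28*16 = -476*16 = -7616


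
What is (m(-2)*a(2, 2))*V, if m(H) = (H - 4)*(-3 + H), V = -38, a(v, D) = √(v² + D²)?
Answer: -2280*√2 ≈ -3224.4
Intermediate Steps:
a(v, D) = √(D² + v²)
m(H) = (-4 + H)*(-3 + H)
(m(-2)*a(2, 2))*V = ((12 + (-2)² - 7*(-2))*√(2² + 2²))*(-38) = ((12 + 4 + 14)*√(4 + 4))*(-38) = (30*√8)*(-38) = (30*(2*√2))*(-38) = (60*√2)*(-38) = -2280*√2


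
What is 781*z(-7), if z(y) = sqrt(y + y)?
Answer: 781*I*sqrt(14) ≈ 2922.2*I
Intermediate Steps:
z(y) = sqrt(2)*sqrt(y) (z(y) = sqrt(2*y) = sqrt(2)*sqrt(y))
781*z(-7) = 781*(sqrt(2)*sqrt(-7)) = 781*(sqrt(2)*(I*sqrt(7))) = 781*(I*sqrt(14)) = 781*I*sqrt(14)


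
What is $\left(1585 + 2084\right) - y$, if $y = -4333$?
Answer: $8002$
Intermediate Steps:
$\left(1585 + 2084\right) - y = \left(1585 + 2084\right) - -4333 = 3669 + 4333 = 8002$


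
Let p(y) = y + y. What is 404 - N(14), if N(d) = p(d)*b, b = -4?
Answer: 516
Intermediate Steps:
p(y) = 2*y
N(d) = -8*d (N(d) = (2*d)*(-4) = -8*d)
404 - N(14) = 404 - (-8)*14 = 404 - 1*(-112) = 404 + 112 = 516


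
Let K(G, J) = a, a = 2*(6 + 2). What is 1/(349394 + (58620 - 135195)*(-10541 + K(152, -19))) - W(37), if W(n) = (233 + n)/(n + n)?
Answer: -108850671278/29833146953 ≈ -3.6486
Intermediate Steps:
a = 16 (a = 2*8 = 16)
K(G, J) = 16
W(n) = (233 + n)/(2*n) (W(n) = (233 + n)/((2*n)) = (233 + n)*(1/(2*n)) = (233 + n)/(2*n))
1/(349394 + (58620 - 135195)*(-10541 + K(152, -19))) - W(37) = 1/(349394 + (58620 - 135195)*(-10541 + 16)) - (233 + 37)/(2*37) = 1/(349394 - 76575*(-10525)) - 270/(2*37) = 1/(349394 + 805951875) - 1*135/37 = 1/806301269 - 135/37 = -108850671278/29833146953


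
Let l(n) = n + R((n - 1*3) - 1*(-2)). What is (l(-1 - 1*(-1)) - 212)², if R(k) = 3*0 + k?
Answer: 45369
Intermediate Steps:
R(k) = k (R(k) = 0 + k = k)
l(n) = -1 + 2*n (l(n) = n + ((n - 1*3) - 1*(-2)) = n + ((n - 3) + 2) = n + ((-3 + n) + 2) = n + (-1 + n) = -1 + 2*n)
(l(-1 - 1*(-1)) - 212)² = ((-1 + 2*(-1 - 1*(-1))) - 212)² = ((-1 + 2*(-1 + 1)) - 212)² = ((-1 + 2*0) - 212)² = ((-1 + 0) - 212)² = (-1 - 212)² = (-213)² = 45369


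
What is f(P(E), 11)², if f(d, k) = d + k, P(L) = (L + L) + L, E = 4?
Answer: 529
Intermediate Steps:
P(L) = 3*L (P(L) = 2*L + L = 3*L)
f(P(E), 11)² = (3*4 + 11)² = (12 + 11)² = 23² = 529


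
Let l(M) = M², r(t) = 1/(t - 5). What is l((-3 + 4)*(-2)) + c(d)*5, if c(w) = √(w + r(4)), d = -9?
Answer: 4 + 5*I*√10 ≈ 4.0 + 15.811*I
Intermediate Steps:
r(t) = 1/(-5 + t)
c(w) = √(-1 + w) (c(w) = √(w + 1/(-5 + 4)) = √(w + 1/(-1)) = √(w - 1) = √(-1 + w))
l((-3 + 4)*(-2)) + c(d)*5 = ((-3 + 4)*(-2))² + √(-1 - 9)*5 = (1*(-2))² + √(-10)*5 = (-2)² + (I*√10)*5 = 4 + 5*I*√10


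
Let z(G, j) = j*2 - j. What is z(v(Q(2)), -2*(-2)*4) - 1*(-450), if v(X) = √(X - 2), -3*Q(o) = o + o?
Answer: 466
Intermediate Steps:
Q(o) = -2*o/3 (Q(o) = -(o + o)/3 = -2*o/3)
v(X) = √(-2 + X)
z(G, j) = j (z(G, j) = 2*j - j = j)
z(v(Q(2)), -2*(-2)*4) - 1*(-450) = -2*(-2)*4 - 1*(-450) = 4*4 + 450 = 16 + 450 = 466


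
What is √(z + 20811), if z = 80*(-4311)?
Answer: I*√324069 ≈ 569.27*I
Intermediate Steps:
z = -344880
√(z + 20811) = √(-344880 + 20811) = √(-324069) = I*√324069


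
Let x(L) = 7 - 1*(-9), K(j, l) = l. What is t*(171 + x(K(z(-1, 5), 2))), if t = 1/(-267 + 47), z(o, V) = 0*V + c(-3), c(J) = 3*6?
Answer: -17/20 ≈ -0.85000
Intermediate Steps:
c(J) = 18
z(o, V) = 18 (z(o, V) = 0*V + 18 = 0 + 18 = 18)
t = -1/220 (t = 1/(-220) = -1/220 ≈ -0.0045455)
x(L) = 16 (x(L) = 7 + 9 = 16)
t*(171 + x(K(z(-1, 5), 2))) = -(171 + 16)/220 = -1/220*187 = -17/20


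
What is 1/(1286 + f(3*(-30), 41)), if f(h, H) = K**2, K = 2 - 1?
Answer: 1/1287 ≈ 0.00077700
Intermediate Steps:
K = 1
f(h, H) = 1 (f(h, H) = 1**2 = 1)
1/(1286 + f(3*(-30), 41)) = 1/(1286 + 1) = 1/1287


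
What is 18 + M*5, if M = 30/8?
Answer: 147/4 ≈ 36.750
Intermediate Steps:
M = 15/4 (M = 30*(⅛) = 15/4 ≈ 3.7500)
18 + M*5 = 18 + (15/4)*5 = 18 + 75/4 = 147/4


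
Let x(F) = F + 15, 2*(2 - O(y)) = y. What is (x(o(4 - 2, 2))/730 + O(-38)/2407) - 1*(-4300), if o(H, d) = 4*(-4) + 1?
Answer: 10350121/2407 ≈ 4300.0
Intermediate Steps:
O(y) = 2 - y/2
o(H, d) = -15 (o(H, d) = -16 + 1 = -15)
x(F) = 15 + F
(x(o(4 - 2, 2))/730 + O(-38)/2407) - 1*(-4300) = ((15 - 15)/730 + (2 - 1/2*(-38))/2407) - 1*(-4300) = (0*(1/730) + (2 + 19)*(1/2407)) + 4300 = (0 + 21*(1/2407)) + 4300 = (0 + 21/2407) + 4300 = 21/2407 + 4300 = 10350121/2407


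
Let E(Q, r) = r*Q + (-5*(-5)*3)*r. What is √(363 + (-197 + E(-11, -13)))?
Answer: 3*I*√74 ≈ 25.807*I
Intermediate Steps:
E(Q, r) = 75*r + Q*r (E(Q, r) = Q*r + (25*3)*r = Q*r + 75*r = 75*r + Q*r)
√(363 + (-197 + E(-11, -13))) = √(363 + (-197 - 13*(75 - 11))) = √(363 + (-197 - 13*64)) = √(363 + (-197 - 832)) = √(363 - 1029) = √(-666) = 3*I*√74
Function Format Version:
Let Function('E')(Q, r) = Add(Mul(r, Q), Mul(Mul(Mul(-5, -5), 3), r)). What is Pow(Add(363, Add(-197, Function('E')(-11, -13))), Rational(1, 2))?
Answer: Mul(3, I, Pow(74, Rational(1, 2))) ≈ Mul(25.807, I)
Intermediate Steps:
Function('E')(Q, r) = Add(Mul(75, r), Mul(Q, r)) (Function('E')(Q, r) = Add(Mul(Q, r), Mul(Mul(25, 3), r)) = Add(Mul(Q, r), Mul(75, r)) = Add(Mul(75, r), Mul(Q, r)))
Pow(Add(363, Add(-197, Function('E')(-11, -13))), Rational(1, 2)) = Pow(Add(363, Add(-197, Mul(-13, Add(75, -11)))), Rational(1, 2)) = Pow(Add(363, Add(-197, Mul(-13, 64))), Rational(1, 2)) = Pow(Add(363, Add(-197, -832)), Rational(1, 2)) = Pow(Add(363, -1029), Rational(1, 2)) = Pow(-666, Rational(1, 2)) = Mul(3, I, Pow(74, Rational(1, 2)))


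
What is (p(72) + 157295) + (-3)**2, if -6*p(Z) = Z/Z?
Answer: 943823/6 ≈ 1.5730e+5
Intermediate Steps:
p(Z) = -1/6 (p(Z) = -Z/(6*Z) = -1/6*1 = -1/6)
(p(72) + 157295) + (-3)**2 = (-1/6 + 157295) + (-3)**2 = 943769/6 + 9 = 943823/6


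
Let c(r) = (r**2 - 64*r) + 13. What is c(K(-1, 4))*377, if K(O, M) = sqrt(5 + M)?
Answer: -64090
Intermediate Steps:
c(r) = 13 + r**2 - 64*r
c(K(-1, 4))*377 = (13 + (sqrt(5 + 4))**2 - 64*sqrt(5 + 4))*377 = (13 + (sqrt(9))**2 - 64*sqrt(9))*377 = (13 + 3**2 - 64*3)*377 = (13 + 9 - 192)*377 = -170*377 = -64090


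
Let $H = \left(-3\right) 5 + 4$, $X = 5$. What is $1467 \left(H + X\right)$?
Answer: $-8802$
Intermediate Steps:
$H = -11$ ($H = -15 + 4 = -11$)
$1467 \left(H + X\right) = 1467 \left(-11 + 5\right) = 1467 \left(-6\right) = -8802$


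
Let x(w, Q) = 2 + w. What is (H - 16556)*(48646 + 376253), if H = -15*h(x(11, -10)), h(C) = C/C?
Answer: -7041001329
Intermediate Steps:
h(C) = 1
H = -15 (H = -15*1 = -15)
(H - 16556)*(48646 + 376253) = (-15 - 16556)*(48646 + 376253) = -16571*424899 = -7041001329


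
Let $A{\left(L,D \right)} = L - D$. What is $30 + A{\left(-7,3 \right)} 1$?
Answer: $20$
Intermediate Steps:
$30 + A{\left(-7,3 \right)} 1 = 30 + \left(-7 - 3\right) 1 = 30 - 10 = 20$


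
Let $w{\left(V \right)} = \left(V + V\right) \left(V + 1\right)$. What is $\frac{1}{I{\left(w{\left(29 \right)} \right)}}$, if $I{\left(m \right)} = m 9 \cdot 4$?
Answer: $\frac{1}{62640} \approx 1.5964 \cdot 10^{-5}$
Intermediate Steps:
$w{\left(V \right)} = 2 V \left(1 + V\right)$
$I{\left(m \right)} = 36 m$ ($I{\left(m \right)} = 9 m 4 = 36 m$)
$\frac{1}{I{\left(w{\left(29 \right)} \right)}} = \frac{1}{36 \cdot 2 \cdot 29 \left(1 + 29\right)} = \frac{1}{36 \cdot 2 \cdot 29 \cdot 30} = \frac{1}{36 \cdot 1740} = \frac{1}{62640}$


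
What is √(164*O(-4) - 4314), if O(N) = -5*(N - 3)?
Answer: √1426 ≈ 37.762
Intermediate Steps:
O(N) = 15 - 5*N (O(N) = -5*(-3 + N) = 15 - 5*N)
√(164*O(-4) - 4314) = √(164*(15 - 5*(-4)) - 4314) = √(164*(15 + 20) - 4314) = √(164*35 - 4314) = √(5740 - 4314) = √1426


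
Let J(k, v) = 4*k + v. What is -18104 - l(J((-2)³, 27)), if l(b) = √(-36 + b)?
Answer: -18104 - I*√41 ≈ -18104.0 - 6.4031*I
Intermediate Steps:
J(k, v) = v + 4*k
-18104 - l(J((-2)³, 27)) = -18104 - √(-36 + (27 + 4*(-2)³)) = -18104 - √(-36 + (27 + 4*(-8))) = -18104 - √(-36 + (27 - 32)) = -18104 - √(-36 - 5) = -18104 - √(-41) = -18104 - I*√41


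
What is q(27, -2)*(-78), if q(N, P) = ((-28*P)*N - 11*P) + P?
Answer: -119496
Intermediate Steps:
q(N, P) = -10*P - 28*N*P (q(N, P) = (-28*N*P - 11*P) + P = (-11*P - 28*N*P) + P = -10*P - 28*N*P)
q(27, -2)*(-78) = -2*(-2)*(5 + 14*27)*(-78) = -2*(-2)*(5 + 378)*(-78) = -2*(-2)*383*(-78) = 1532*(-78) = -119496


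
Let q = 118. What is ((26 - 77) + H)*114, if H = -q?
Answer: -19266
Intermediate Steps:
H = -118 (H = -1*118 = -118)
((26 - 77) + H)*114 = ((26 - 77) - 118)*114 = (-51 - 118)*114 = -169*114 = -19266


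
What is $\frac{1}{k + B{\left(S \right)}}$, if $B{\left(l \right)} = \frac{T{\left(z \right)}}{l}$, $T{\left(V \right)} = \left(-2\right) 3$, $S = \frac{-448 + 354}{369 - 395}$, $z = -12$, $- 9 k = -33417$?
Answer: $\frac{47}{174433} \approx 0.00026944$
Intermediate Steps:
$k = 3713$ ($k = \left(- \frac{1}{9}\right) \left(-33417\right) = 3713$)
$S = \frac{47}{13}$ ($S = - \frac{94}{-26} = \left(-94\right) \left(- \frac{1}{26}\right) = \frac{47}{13} \approx 3.6154$)
$T{\left(V \right)} = -6$
$B{\left(l \right)} = - \frac{6}{l}$
$\frac{1}{k + B{\left(S \right)}} = \frac{1}{3713 - \frac{6}{\frac{47}{13}}} = \frac{1}{3713 - \frac{78}{47}} = \frac{1}{\frac{174433}{47}} = \frac{47}{174433}$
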